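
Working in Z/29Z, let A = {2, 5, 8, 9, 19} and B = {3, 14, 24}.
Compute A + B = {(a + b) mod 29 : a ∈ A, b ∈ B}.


Work in Z/29Z: reduce every sum a + b modulo 29.
Enumerate all 15 pairs:
a = 2: 2+3=5, 2+14=16, 2+24=26
a = 5: 5+3=8, 5+14=19, 5+24=0
a = 8: 8+3=11, 8+14=22, 8+24=3
a = 9: 9+3=12, 9+14=23, 9+24=4
a = 19: 19+3=22, 19+14=4, 19+24=14
Distinct residues collected: {0, 3, 4, 5, 8, 11, 12, 14, 16, 19, 22, 23, 26}
|A + B| = 13 (out of 29 total residues).

A + B = {0, 3, 4, 5, 8, 11, 12, 14, 16, 19, 22, 23, 26}


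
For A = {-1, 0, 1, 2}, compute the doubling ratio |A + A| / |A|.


|A| = 4.
Compute A + A by enumerating all 16 pairs.
A + A = {-2, -1, 0, 1, 2, 3, 4}, so |A + A| = 7.
K = |A + A| / |A| = 7/4 (already in lowest terms) ≈ 1.7500.
Reference: AP of size 4 gives K = 7/4 ≈ 1.7500; a fully generic set of size 4 gives K ≈ 2.5000.

|A| = 4, |A + A| = 7, K = 7/4.


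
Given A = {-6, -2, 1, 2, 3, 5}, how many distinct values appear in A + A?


A + A = {a + a' : a, a' ∈ A}; |A| = 6.
General bounds: 2|A| - 1 ≤ |A + A| ≤ |A|(|A|+1)/2, i.e. 11 ≤ |A + A| ≤ 21.
Lower bound 2|A|-1 is attained iff A is an arithmetic progression.
Enumerate sums a + a' for a ≤ a' (symmetric, so this suffices):
a = -6: -6+-6=-12, -6+-2=-8, -6+1=-5, -6+2=-4, -6+3=-3, -6+5=-1
a = -2: -2+-2=-4, -2+1=-1, -2+2=0, -2+3=1, -2+5=3
a = 1: 1+1=2, 1+2=3, 1+3=4, 1+5=6
a = 2: 2+2=4, 2+3=5, 2+5=7
a = 3: 3+3=6, 3+5=8
a = 5: 5+5=10
Distinct sums: {-12, -8, -5, -4, -3, -1, 0, 1, 2, 3, 4, 5, 6, 7, 8, 10}
|A + A| = 16

|A + A| = 16


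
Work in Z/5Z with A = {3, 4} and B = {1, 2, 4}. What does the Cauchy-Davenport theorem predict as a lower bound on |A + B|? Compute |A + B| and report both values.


Cauchy-Davenport: |A + B| ≥ min(p, |A| + |B| - 1) for A, B nonempty in Z/pZ.
|A| = 2, |B| = 3, p = 5.
CD lower bound = min(5, 2 + 3 - 1) = min(5, 4) = 4.
Compute A + B mod 5 directly:
a = 3: 3+1=4, 3+2=0, 3+4=2
a = 4: 4+1=0, 4+2=1, 4+4=3
A + B = {0, 1, 2, 3, 4}, so |A + B| = 5.
Verify: 5 ≥ 4? Yes ✓.

CD lower bound = 4, actual |A + B| = 5.


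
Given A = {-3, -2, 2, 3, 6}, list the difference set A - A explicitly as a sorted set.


A - A = {a - a' : a, a' ∈ A}.
Compute a - a' for each ordered pair (a, a'):
a = -3: -3--3=0, -3--2=-1, -3-2=-5, -3-3=-6, -3-6=-9
a = -2: -2--3=1, -2--2=0, -2-2=-4, -2-3=-5, -2-6=-8
a = 2: 2--3=5, 2--2=4, 2-2=0, 2-3=-1, 2-6=-4
a = 3: 3--3=6, 3--2=5, 3-2=1, 3-3=0, 3-6=-3
a = 6: 6--3=9, 6--2=8, 6-2=4, 6-3=3, 6-6=0
Collecting distinct values (and noting 0 appears from a-a):
A - A = {-9, -8, -6, -5, -4, -3, -1, 0, 1, 3, 4, 5, 6, 8, 9}
|A - A| = 15

A - A = {-9, -8, -6, -5, -4, -3, -1, 0, 1, 3, 4, 5, 6, 8, 9}


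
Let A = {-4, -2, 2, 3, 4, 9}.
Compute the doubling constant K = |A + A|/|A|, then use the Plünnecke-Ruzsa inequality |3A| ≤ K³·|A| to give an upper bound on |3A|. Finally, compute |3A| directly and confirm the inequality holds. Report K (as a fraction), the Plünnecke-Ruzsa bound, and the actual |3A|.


|A| = 6.
Step 1: Compute A + A by enumerating all 36 pairs.
A + A = {-8, -6, -4, -2, -1, 0, 1, 2, 4, 5, 6, 7, 8, 11, 12, 13, 18}, so |A + A| = 17.
Step 2: Doubling constant K = |A + A|/|A| = 17/6 = 17/6 ≈ 2.8333.
Step 3: Plünnecke-Ruzsa gives |3A| ≤ K³·|A| = (2.8333)³ · 6 ≈ 136.4722.
Step 4: Compute 3A = A + A + A directly by enumerating all triples (a,b,c) ∈ A³; |3A| = 31.
Step 5: Check 31 ≤ 136.4722? Yes ✓.

K = 17/6, Plünnecke-Ruzsa bound K³|A| ≈ 136.4722, |3A| = 31, inequality holds.


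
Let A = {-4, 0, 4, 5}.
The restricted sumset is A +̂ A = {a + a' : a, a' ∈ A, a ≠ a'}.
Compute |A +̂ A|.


Restricted sumset: A +̂ A = {a + a' : a ∈ A, a' ∈ A, a ≠ a'}.
Equivalently, take A + A and drop any sum 2a that is achievable ONLY as a + a for a ∈ A (i.e. sums representable only with equal summands).
Enumerate pairs (a, a') with a < a' (symmetric, so each unordered pair gives one sum; this covers all a ≠ a'):
  -4 + 0 = -4
  -4 + 4 = 0
  -4 + 5 = 1
  0 + 4 = 4
  0 + 5 = 5
  4 + 5 = 9
Collected distinct sums: {-4, 0, 1, 4, 5, 9}
|A +̂ A| = 6
(Reference bound: |A +̂ A| ≥ 2|A| - 3 for |A| ≥ 2, with |A| = 4 giving ≥ 5.)

|A +̂ A| = 6


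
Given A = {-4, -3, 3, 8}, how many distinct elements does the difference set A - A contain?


A - A = {a - a' : a, a' ∈ A}; |A| = 4.
Bounds: 2|A|-1 ≤ |A - A| ≤ |A|² - |A| + 1, i.e. 7 ≤ |A - A| ≤ 13.
Note: 0 ∈ A - A always (from a - a). The set is symmetric: if d ∈ A - A then -d ∈ A - A.
Enumerate nonzero differences d = a - a' with a > a' (then include -d):
Positive differences: {1, 5, 6, 7, 11, 12}
Full difference set: {0} ∪ (positive diffs) ∪ (negative diffs).
|A - A| = 1 + 2·6 = 13 (matches direct enumeration: 13).

|A - A| = 13


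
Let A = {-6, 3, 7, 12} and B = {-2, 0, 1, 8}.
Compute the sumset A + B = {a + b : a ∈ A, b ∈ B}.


A + B = {a + b : a ∈ A, b ∈ B}.
Enumerate all |A|·|B| = 4·4 = 16 pairs (a, b) and collect distinct sums.
a = -6: -6+-2=-8, -6+0=-6, -6+1=-5, -6+8=2
a = 3: 3+-2=1, 3+0=3, 3+1=4, 3+8=11
a = 7: 7+-2=5, 7+0=7, 7+1=8, 7+8=15
a = 12: 12+-2=10, 12+0=12, 12+1=13, 12+8=20
Collecting distinct sums: A + B = {-8, -6, -5, 1, 2, 3, 4, 5, 7, 8, 10, 11, 12, 13, 15, 20}
|A + B| = 16

A + B = {-8, -6, -5, 1, 2, 3, 4, 5, 7, 8, 10, 11, 12, 13, 15, 20}


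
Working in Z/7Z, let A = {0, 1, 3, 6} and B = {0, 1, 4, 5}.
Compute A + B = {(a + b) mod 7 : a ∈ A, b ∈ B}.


Work in Z/7Z: reduce every sum a + b modulo 7.
Enumerate all 16 pairs:
a = 0: 0+0=0, 0+1=1, 0+4=4, 0+5=5
a = 1: 1+0=1, 1+1=2, 1+4=5, 1+5=6
a = 3: 3+0=3, 3+1=4, 3+4=0, 3+5=1
a = 6: 6+0=6, 6+1=0, 6+4=3, 6+5=4
Distinct residues collected: {0, 1, 2, 3, 4, 5, 6}
|A + B| = 7 (out of 7 total residues).

A + B = {0, 1, 2, 3, 4, 5, 6}


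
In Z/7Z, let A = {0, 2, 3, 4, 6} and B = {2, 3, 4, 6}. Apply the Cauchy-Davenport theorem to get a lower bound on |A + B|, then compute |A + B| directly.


Cauchy-Davenport: |A + B| ≥ min(p, |A| + |B| - 1) for A, B nonempty in Z/pZ.
|A| = 5, |B| = 4, p = 7.
CD lower bound = min(7, 5 + 4 - 1) = min(7, 8) = 7.
Compute A + B mod 7 directly:
a = 0: 0+2=2, 0+3=3, 0+4=4, 0+6=6
a = 2: 2+2=4, 2+3=5, 2+4=6, 2+6=1
a = 3: 3+2=5, 3+3=6, 3+4=0, 3+6=2
a = 4: 4+2=6, 4+3=0, 4+4=1, 4+6=3
a = 6: 6+2=1, 6+3=2, 6+4=3, 6+6=5
A + B = {0, 1, 2, 3, 4, 5, 6}, so |A + B| = 7.
Verify: 7 ≥ 7? Yes ✓.

CD lower bound = 7, actual |A + B| = 7.


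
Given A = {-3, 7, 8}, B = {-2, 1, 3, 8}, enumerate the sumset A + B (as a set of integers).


A + B = {a + b : a ∈ A, b ∈ B}.
Enumerate all |A|·|B| = 3·4 = 12 pairs (a, b) and collect distinct sums.
a = -3: -3+-2=-5, -3+1=-2, -3+3=0, -3+8=5
a = 7: 7+-2=5, 7+1=8, 7+3=10, 7+8=15
a = 8: 8+-2=6, 8+1=9, 8+3=11, 8+8=16
Collecting distinct sums: A + B = {-5, -2, 0, 5, 6, 8, 9, 10, 11, 15, 16}
|A + B| = 11

A + B = {-5, -2, 0, 5, 6, 8, 9, 10, 11, 15, 16}


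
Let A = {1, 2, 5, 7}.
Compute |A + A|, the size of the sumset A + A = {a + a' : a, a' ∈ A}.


A + A = {a + a' : a, a' ∈ A}; |A| = 4.
General bounds: 2|A| - 1 ≤ |A + A| ≤ |A|(|A|+1)/2, i.e. 7 ≤ |A + A| ≤ 10.
Lower bound 2|A|-1 is attained iff A is an arithmetic progression.
Enumerate sums a + a' for a ≤ a' (symmetric, so this suffices):
a = 1: 1+1=2, 1+2=3, 1+5=6, 1+7=8
a = 2: 2+2=4, 2+5=7, 2+7=9
a = 5: 5+5=10, 5+7=12
a = 7: 7+7=14
Distinct sums: {2, 3, 4, 6, 7, 8, 9, 10, 12, 14}
|A + A| = 10

|A + A| = 10


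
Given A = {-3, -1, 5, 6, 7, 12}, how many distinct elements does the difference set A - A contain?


A - A = {a - a' : a, a' ∈ A}; |A| = 6.
Bounds: 2|A|-1 ≤ |A - A| ≤ |A|² - |A| + 1, i.e. 11 ≤ |A - A| ≤ 31.
Note: 0 ∈ A - A always (from a - a). The set is symmetric: if d ∈ A - A then -d ∈ A - A.
Enumerate nonzero differences d = a - a' with a > a' (then include -d):
Positive differences: {1, 2, 5, 6, 7, 8, 9, 10, 13, 15}
Full difference set: {0} ∪ (positive diffs) ∪ (negative diffs).
|A - A| = 1 + 2·10 = 21 (matches direct enumeration: 21).

|A - A| = 21


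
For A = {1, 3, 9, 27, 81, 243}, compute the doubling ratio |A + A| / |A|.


|A| = 6.
Compute A + A by enumerating all 36 pairs.
A + A = {2, 4, 6, 10, 12, 18, 28, 30, 36, 54, 82, 84, 90, 108, 162, 244, 246, 252, 270, 324, 486}, so |A + A| = 21.
K = |A + A| / |A| = 21/6 = 7/2 ≈ 3.5000.
Reference: AP of size 6 gives K = 11/6 ≈ 1.8333; a fully generic set of size 6 gives K ≈ 3.5000.

|A| = 6, |A + A| = 21, K = 21/6 = 7/2.


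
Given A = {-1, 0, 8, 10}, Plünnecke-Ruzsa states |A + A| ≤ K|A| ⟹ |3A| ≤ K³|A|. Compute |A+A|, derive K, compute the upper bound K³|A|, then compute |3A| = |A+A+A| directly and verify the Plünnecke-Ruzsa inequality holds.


|A| = 4.
Step 1: Compute A + A by enumerating all 16 pairs.
A + A = {-2, -1, 0, 7, 8, 9, 10, 16, 18, 20}, so |A + A| = 10.
Step 2: Doubling constant K = |A + A|/|A| = 10/4 = 10/4 ≈ 2.5000.
Step 3: Plünnecke-Ruzsa gives |3A| ≤ K³·|A| = (2.5000)³ · 4 ≈ 62.5000.
Step 4: Compute 3A = A + A + A directly by enumerating all triples (a,b,c) ∈ A³; |3A| = 19.
Step 5: Check 19 ≤ 62.5000? Yes ✓.

K = 10/4, Plünnecke-Ruzsa bound K³|A| ≈ 62.5000, |3A| = 19, inequality holds.


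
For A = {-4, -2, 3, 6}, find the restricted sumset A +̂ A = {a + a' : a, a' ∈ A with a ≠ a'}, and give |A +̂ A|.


Restricted sumset: A +̂ A = {a + a' : a ∈ A, a' ∈ A, a ≠ a'}.
Equivalently, take A + A and drop any sum 2a that is achievable ONLY as a + a for a ∈ A (i.e. sums representable only with equal summands).
Enumerate pairs (a, a') with a < a' (symmetric, so each unordered pair gives one sum; this covers all a ≠ a'):
  -4 + -2 = -6
  -4 + 3 = -1
  -4 + 6 = 2
  -2 + 3 = 1
  -2 + 6 = 4
  3 + 6 = 9
Collected distinct sums: {-6, -1, 1, 2, 4, 9}
|A +̂ A| = 6
(Reference bound: |A +̂ A| ≥ 2|A| - 3 for |A| ≥ 2, with |A| = 4 giving ≥ 5.)

|A +̂ A| = 6


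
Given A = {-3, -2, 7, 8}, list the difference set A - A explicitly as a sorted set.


A - A = {a - a' : a, a' ∈ A}.
Compute a - a' for each ordered pair (a, a'):
a = -3: -3--3=0, -3--2=-1, -3-7=-10, -3-8=-11
a = -2: -2--3=1, -2--2=0, -2-7=-9, -2-8=-10
a = 7: 7--3=10, 7--2=9, 7-7=0, 7-8=-1
a = 8: 8--3=11, 8--2=10, 8-7=1, 8-8=0
Collecting distinct values (and noting 0 appears from a-a):
A - A = {-11, -10, -9, -1, 0, 1, 9, 10, 11}
|A - A| = 9

A - A = {-11, -10, -9, -1, 0, 1, 9, 10, 11}


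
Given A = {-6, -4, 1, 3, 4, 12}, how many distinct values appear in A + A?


A + A = {a + a' : a, a' ∈ A}; |A| = 6.
General bounds: 2|A| - 1 ≤ |A + A| ≤ |A|(|A|+1)/2, i.e. 11 ≤ |A + A| ≤ 21.
Lower bound 2|A|-1 is attained iff A is an arithmetic progression.
Enumerate sums a + a' for a ≤ a' (symmetric, so this suffices):
a = -6: -6+-6=-12, -6+-4=-10, -6+1=-5, -6+3=-3, -6+4=-2, -6+12=6
a = -4: -4+-4=-8, -4+1=-3, -4+3=-1, -4+4=0, -4+12=8
a = 1: 1+1=2, 1+3=4, 1+4=5, 1+12=13
a = 3: 3+3=6, 3+4=7, 3+12=15
a = 4: 4+4=8, 4+12=16
a = 12: 12+12=24
Distinct sums: {-12, -10, -8, -5, -3, -2, -1, 0, 2, 4, 5, 6, 7, 8, 13, 15, 16, 24}
|A + A| = 18

|A + A| = 18


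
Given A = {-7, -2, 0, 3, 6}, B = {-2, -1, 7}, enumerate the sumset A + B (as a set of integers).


A + B = {a + b : a ∈ A, b ∈ B}.
Enumerate all |A|·|B| = 5·3 = 15 pairs (a, b) and collect distinct sums.
a = -7: -7+-2=-9, -7+-1=-8, -7+7=0
a = -2: -2+-2=-4, -2+-1=-3, -2+7=5
a = 0: 0+-2=-2, 0+-1=-1, 0+7=7
a = 3: 3+-2=1, 3+-1=2, 3+7=10
a = 6: 6+-2=4, 6+-1=5, 6+7=13
Collecting distinct sums: A + B = {-9, -8, -4, -3, -2, -1, 0, 1, 2, 4, 5, 7, 10, 13}
|A + B| = 14

A + B = {-9, -8, -4, -3, -2, -1, 0, 1, 2, 4, 5, 7, 10, 13}


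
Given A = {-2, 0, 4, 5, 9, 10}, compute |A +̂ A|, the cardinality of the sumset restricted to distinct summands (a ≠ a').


Restricted sumset: A +̂ A = {a + a' : a ∈ A, a' ∈ A, a ≠ a'}.
Equivalently, take A + A and drop any sum 2a that is achievable ONLY as a + a for a ∈ A (i.e. sums representable only with equal summands).
Enumerate pairs (a, a') with a < a' (symmetric, so each unordered pair gives one sum; this covers all a ≠ a'):
  -2 + 0 = -2
  -2 + 4 = 2
  -2 + 5 = 3
  -2 + 9 = 7
  -2 + 10 = 8
  0 + 4 = 4
  0 + 5 = 5
  0 + 9 = 9
  0 + 10 = 10
  4 + 5 = 9
  4 + 9 = 13
  4 + 10 = 14
  5 + 9 = 14
  5 + 10 = 15
  9 + 10 = 19
Collected distinct sums: {-2, 2, 3, 4, 5, 7, 8, 9, 10, 13, 14, 15, 19}
|A +̂ A| = 13
(Reference bound: |A +̂ A| ≥ 2|A| - 3 for |A| ≥ 2, with |A| = 6 giving ≥ 9.)

|A +̂ A| = 13


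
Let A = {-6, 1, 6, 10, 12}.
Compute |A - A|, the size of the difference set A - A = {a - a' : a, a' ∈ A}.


A - A = {a - a' : a, a' ∈ A}; |A| = 5.
Bounds: 2|A|-1 ≤ |A - A| ≤ |A|² - |A| + 1, i.e. 9 ≤ |A - A| ≤ 21.
Note: 0 ∈ A - A always (from a - a). The set is symmetric: if d ∈ A - A then -d ∈ A - A.
Enumerate nonzero differences d = a - a' with a > a' (then include -d):
Positive differences: {2, 4, 5, 6, 7, 9, 11, 12, 16, 18}
Full difference set: {0} ∪ (positive diffs) ∪ (negative diffs).
|A - A| = 1 + 2·10 = 21 (matches direct enumeration: 21).

|A - A| = 21


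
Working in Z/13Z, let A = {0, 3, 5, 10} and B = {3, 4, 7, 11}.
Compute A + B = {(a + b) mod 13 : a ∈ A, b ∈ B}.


Work in Z/13Z: reduce every sum a + b modulo 13.
Enumerate all 16 pairs:
a = 0: 0+3=3, 0+4=4, 0+7=7, 0+11=11
a = 3: 3+3=6, 3+4=7, 3+7=10, 3+11=1
a = 5: 5+3=8, 5+4=9, 5+7=12, 5+11=3
a = 10: 10+3=0, 10+4=1, 10+7=4, 10+11=8
Distinct residues collected: {0, 1, 3, 4, 6, 7, 8, 9, 10, 11, 12}
|A + B| = 11 (out of 13 total residues).

A + B = {0, 1, 3, 4, 6, 7, 8, 9, 10, 11, 12}


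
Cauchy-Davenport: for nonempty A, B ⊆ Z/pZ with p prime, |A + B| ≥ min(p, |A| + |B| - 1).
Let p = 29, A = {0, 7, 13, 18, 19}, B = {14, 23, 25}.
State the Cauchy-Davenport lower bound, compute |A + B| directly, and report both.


Cauchy-Davenport: |A + B| ≥ min(p, |A| + |B| - 1) for A, B nonempty in Z/pZ.
|A| = 5, |B| = 3, p = 29.
CD lower bound = min(29, 5 + 3 - 1) = min(29, 7) = 7.
Compute A + B mod 29 directly:
a = 0: 0+14=14, 0+23=23, 0+25=25
a = 7: 7+14=21, 7+23=1, 7+25=3
a = 13: 13+14=27, 13+23=7, 13+25=9
a = 18: 18+14=3, 18+23=12, 18+25=14
a = 19: 19+14=4, 19+23=13, 19+25=15
A + B = {1, 3, 4, 7, 9, 12, 13, 14, 15, 21, 23, 25, 27}, so |A + B| = 13.
Verify: 13 ≥ 7? Yes ✓.

CD lower bound = 7, actual |A + B| = 13.


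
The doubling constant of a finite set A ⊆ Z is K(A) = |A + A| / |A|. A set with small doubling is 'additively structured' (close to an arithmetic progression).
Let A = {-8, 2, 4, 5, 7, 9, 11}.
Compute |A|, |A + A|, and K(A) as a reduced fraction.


|A| = 7.
Compute A + A by enumerating all 49 pairs.
A + A = {-16, -6, -4, -3, -1, 1, 3, 4, 6, 7, 8, 9, 10, 11, 12, 13, 14, 15, 16, 18, 20, 22}, so |A + A| = 22.
K = |A + A| / |A| = 22/7 (already in lowest terms) ≈ 3.1429.
Reference: AP of size 7 gives K = 13/7 ≈ 1.8571; a fully generic set of size 7 gives K ≈ 4.0000.

|A| = 7, |A + A| = 22, K = 22/7.


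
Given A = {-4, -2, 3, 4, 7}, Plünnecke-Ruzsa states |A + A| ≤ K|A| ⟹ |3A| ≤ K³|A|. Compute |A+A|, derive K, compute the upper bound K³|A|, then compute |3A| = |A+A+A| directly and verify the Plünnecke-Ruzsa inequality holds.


|A| = 5.
Step 1: Compute A + A by enumerating all 25 pairs.
A + A = {-8, -6, -4, -1, 0, 1, 2, 3, 5, 6, 7, 8, 10, 11, 14}, so |A + A| = 15.
Step 2: Doubling constant K = |A + A|/|A| = 15/5 = 15/5 ≈ 3.0000.
Step 3: Plünnecke-Ruzsa gives |3A| ≤ K³·|A| = (3.0000)³ · 5 ≈ 135.0000.
Step 4: Compute 3A = A + A + A directly by enumerating all triples (a,b,c) ∈ A³; |3A| = 28.
Step 5: Check 28 ≤ 135.0000? Yes ✓.

K = 15/5, Plünnecke-Ruzsa bound K³|A| ≈ 135.0000, |3A| = 28, inequality holds.


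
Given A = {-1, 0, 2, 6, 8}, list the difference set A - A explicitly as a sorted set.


A - A = {a - a' : a, a' ∈ A}.
Compute a - a' for each ordered pair (a, a'):
a = -1: -1--1=0, -1-0=-1, -1-2=-3, -1-6=-7, -1-8=-9
a = 0: 0--1=1, 0-0=0, 0-2=-2, 0-6=-6, 0-8=-8
a = 2: 2--1=3, 2-0=2, 2-2=0, 2-6=-4, 2-8=-6
a = 6: 6--1=7, 6-0=6, 6-2=4, 6-6=0, 6-8=-2
a = 8: 8--1=9, 8-0=8, 8-2=6, 8-6=2, 8-8=0
Collecting distinct values (and noting 0 appears from a-a):
A - A = {-9, -8, -7, -6, -4, -3, -2, -1, 0, 1, 2, 3, 4, 6, 7, 8, 9}
|A - A| = 17

A - A = {-9, -8, -7, -6, -4, -3, -2, -1, 0, 1, 2, 3, 4, 6, 7, 8, 9}


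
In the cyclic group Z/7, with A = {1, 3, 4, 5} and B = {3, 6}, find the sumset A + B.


Work in Z/7Z: reduce every sum a + b modulo 7.
Enumerate all 8 pairs:
a = 1: 1+3=4, 1+6=0
a = 3: 3+3=6, 3+6=2
a = 4: 4+3=0, 4+6=3
a = 5: 5+3=1, 5+6=4
Distinct residues collected: {0, 1, 2, 3, 4, 6}
|A + B| = 6 (out of 7 total residues).

A + B = {0, 1, 2, 3, 4, 6}


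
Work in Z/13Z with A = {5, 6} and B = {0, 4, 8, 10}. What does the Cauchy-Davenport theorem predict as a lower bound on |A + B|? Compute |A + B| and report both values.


Cauchy-Davenport: |A + B| ≥ min(p, |A| + |B| - 1) for A, B nonempty in Z/pZ.
|A| = 2, |B| = 4, p = 13.
CD lower bound = min(13, 2 + 4 - 1) = min(13, 5) = 5.
Compute A + B mod 13 directly:
a = 5: 5+0=5, 5+4=9, 5+8=0, 5+10=2
a = 6: 6+0=6, 6+4=10, 6+8=1, 6+10=3
A + B = {0, 1, 2, 3, 5, 6, 9, 10}, so |A + B| = 8.
Verify: 8 ≥ 5? Yes ✓.

CD lower bound = 5, actual |A + B| = 8.


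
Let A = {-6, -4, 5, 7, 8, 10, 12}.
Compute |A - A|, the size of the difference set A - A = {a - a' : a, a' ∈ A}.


A - A = {a - a' : a, a' ∈ A}; |A| = 7.
Bounds: 2|A|-1 ≤ |A - A| ≤ |A|² - |A| + 1, i.e. 13 ≤ |A - A| ≤ 43.
Note: 0 ∈ A - A always (from a - a). The set is symmetric: if d ∈ A - A then -d ∈ A - A.
Enumerate nonzero differences d = a - a' with a > a' (then include -d):
Positive differences: {1, 2, 3, 4, 5, 7, 9, 11, 12, 13, 14, 16, 18}
Full difference set: {0} ∪ (positive diffs) ∪ (negative diffs).
|A - A| = 1 + 2·13 = 27 (matches direct enumeration: 27).

|A - A| = 27


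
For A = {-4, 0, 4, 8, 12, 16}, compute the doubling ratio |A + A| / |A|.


|A| = 6.
Compute A + A by enumerating all 36 pairs.
A + A = {-8, -4, 0, 4, 8, 12, 16, 20, 24, 28, 32}, so |A + A| = 11.
K = |A + A| / |A| = 11/6 (already in lowest terms) ≈ 1.8333.
Reference: AP of size 6 gives K = 11/6 ≈ 1.8333; a fully generic set of size 6 gives K ≈ 3.5000.

|A| = 6, |A + A| = 11, K = 11/6.


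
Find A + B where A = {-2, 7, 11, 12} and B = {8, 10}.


A + B = {a + b : a ∈ A, b ∈ B}.
Enumerate all |A|·|B| = 4·2 = 8 pairs (a, b) and collect distinct sums.
a = -2: -2+8=6, -2+10=8
a = 7: 7+8=15, 7+10=17
a = 11: 11+8=19, 11+10=21
a = 12: 12+8=20, 12+10=22
Collecting distinct sums: A + B = {6, 8, 15, 17, 19, 20, 21, 22}
|A + B| = 8

A + B = {6, 8, 15, 17, 19, 20, 21, 22}


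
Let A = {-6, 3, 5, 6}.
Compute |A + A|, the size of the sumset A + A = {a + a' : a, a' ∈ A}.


A + A = {a + a' : a, a' ∈ A}; |A| = 4.
General bounds: 2|A| - 1 ≤ |A + A| ≤ |A|(|A|+1)/2, i.e. 7 ≤ |A + A| ≤ 10.
Lower bound 2|A|-1 is attained iff A is an arithmetic progression.
Enumerate sums a + a' for a ≤ a' (symmetric, so this suffices):
a = -6: -6+-6=-12, -6+3=-3, -6+5=-1, -6+6=0
a = 3: 3+3=6, 3+5=8, 3+6=9
a = 5: 5+5=10, 5+6=11
a = 6: 6+6=12
Distinct sums: {-12, -3, -1, 0, 6, 8, 9, 10, 11, 12}
|A + A| = 10

|A + A| = 10


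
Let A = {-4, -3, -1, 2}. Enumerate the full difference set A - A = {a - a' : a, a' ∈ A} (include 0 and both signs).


A - A = {a - a' : a, a' ∈ A}.
Compute a - a' for each ordered pair (a, a'):
a = -4: -4--4=0, -4--3=-1, -4--1=-3, -4-2=-6
a = -3: -3--4=1, -3--3=0, -3--1=-2, -3-2=-5
a = -1: -1--4=3, -1--3=2, -1--1=0, -1-2=-3
a = 2: 2--4=6, 2--3=5, 2--1=3, 2-2=0
Collecting distinct values (and noting 0 appears from a-a):
A - A = {-6, -5, -3, -2, -1, 0, 1, 2, 3, 5, 6}
|A - A| = 11

A - A = {-6, -5, -3, -2, -1, 0, 1, 2, 3, 5, 6}


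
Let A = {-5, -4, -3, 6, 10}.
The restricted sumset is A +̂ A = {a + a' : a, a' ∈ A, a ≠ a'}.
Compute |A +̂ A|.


Restricted sumset: A +̂ A = {a + a' : a ∈ A, a' ∈ A, a ≠ a'}.
Equivalently, take A + A and drop any sum 2a that is achievable ONLY as a + a for a ∈ A (i.e. sums representable only with equal summands).
Enumerate pairs (a, a') with a < a' (symmetric, so each unordered pair gives one sum; this covers all a ≠ a'):
  -5 + -4 = -9
  -5 + -3 = -8
  -5 + 6 = 1
  -5 + 10 = 5
  -4 + -3 = -7
  -4 + 6 = 2
  -4 + 10 = 6
  -3 + 6 = 3
  -3 + 10 = 7
  6 + 10 = 16
Collected distinct sums: {-9, -8, -7, 1, 2, 3, 5, 6, 7, 16}
|A +̂ A| = 10
(Reference bound: |A +̂ A| ≥ 2|A| - 3 for |A| ≥ 2, with |A| = 5 giving ≥ 7.)

|A +̂ A| = 10


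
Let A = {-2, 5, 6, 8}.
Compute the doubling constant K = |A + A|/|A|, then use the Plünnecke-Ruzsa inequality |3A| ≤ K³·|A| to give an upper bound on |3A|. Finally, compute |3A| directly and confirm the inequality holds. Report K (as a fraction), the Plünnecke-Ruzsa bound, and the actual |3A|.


|A| = 4.
Step 1: Compute A + A by enumerating all 16 pairs.
A + A = {-4, 3, 4, 6, 10, 11, 12, 13, 14, 16}, so |A + A| = 10.
Step 2: Doubling constant K = |A + A|/|A| = 10/4 = 10/4 ≈ 2.5000.
Step 3: Plünnecke-Ruzsa gives |3A| ≤ K³·|A| = (2.5000)³ · 4 ≈ 62.5000.
Step 4: Compute 3A = A + A + A directly by enumerating all triples (a,b,c) ∈ A³; |3A| = 19.
Step 5: Check 19 ≤ 62.5000? Yes ✓.

K = 10/4, Plünnecke-Ruzsa bound K³|A| ≈ 62.5000, |3A| = 19, inequality holds.


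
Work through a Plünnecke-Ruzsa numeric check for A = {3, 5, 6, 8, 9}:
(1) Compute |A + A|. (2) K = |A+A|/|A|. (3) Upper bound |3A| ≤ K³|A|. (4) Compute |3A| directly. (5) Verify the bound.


|A| = 5.
Step 1: Compute A + A by enumerating all 25 pairs.
A + A = {6, 8, 9, 10, 11, 12, 13, 14, 15, 16, 17, 18}, so |A + A| = 12.
Step 2: Doubling constant K = |A + A|/|A| = 12/5 = 12/5 ≈ 2.4000.
Step 3: Plünnecke-Ruzsa gives |3A| ≤ K³·|A| = (2.4000)³ · 5 ≈ 69.1200.
Step 4: Compute 3A = A + A + A directly by enumerating all triples (a,b,c) ∈ A³; |3A| = 18.
Step 5: Check 18 ≤ 69.1200? Yes ✓.

K = 12/5, Plünnecke-Ruzsa bound K³|A| ≈ 69.1200, |3A| = 18, inequality holds.


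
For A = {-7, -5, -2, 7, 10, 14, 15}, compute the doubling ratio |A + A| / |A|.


|A| = 7.
Compute A + A by enumerating all 49 pairs.
A + A = {-14, -12, -10, -9, -7, -4, 0, 2, 3, 5, 7, 8, 9, 10, 12, 13, 14, 17, 20, 21, 22, 24, 25, 28, 29, 30}, so |A + A| = 26.
K = |A + A| / |A| = 26/7 (already in lowest terms) ≈ 3.7143.
Reference: AP of size 7 gives K = 13/7 ≈ 1.8571; a fully generic set of size 7 gives K ≈ 4.0000.

|A| = 7, |A + A| = 26, K = 26/7.


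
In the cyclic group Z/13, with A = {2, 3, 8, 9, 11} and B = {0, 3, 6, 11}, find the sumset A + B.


Work in Z/13Z: reduce every sum a + b modulo 13.
Enumerate all 20 pairs:
a = 2: 2+0=2, 2+3=5, 2+6=8, 2+11=0
a = 3: 3+0=3, 3+3=6, 3+6=9, 3+11=1
a = 8: 8+0=8, 8+3=11, 8+6=1, 8+11=6
a = 9: 9+0=9, 9+3=12, 9+6=2, 9+11=7
a = 11: 11+0=11, 11+3=1, 11+6=4, 11+11=9
Distinct residues collected: {0, 1, 2, 3, 4, 5, 6, 7, 8, 9, 11, 12}
|A + B| = 12 (out of 13 total residues).

A + B = {0, 1, 2, 3, 4, 5, 6, 7, 8, 9, 11, 12}


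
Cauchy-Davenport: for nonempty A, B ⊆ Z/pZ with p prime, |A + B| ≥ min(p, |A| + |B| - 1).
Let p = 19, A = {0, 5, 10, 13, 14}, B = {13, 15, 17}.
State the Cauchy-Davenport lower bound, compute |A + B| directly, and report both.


Cauchy-Davenport: |A + B| ≥ min(p, |A| + |B| - 1) for A, B nonempty in Z/pZ.
|A| = 5, |B| = 3, p = 19.
CD lower bound = min(19, 5 + 3 - 1) = min(19, 7) = 7.
Compute A + B mod 19 directly:
a = 0: 0+13=13, 0+15=15, 0+17=17
a = 5: 5+13=18, 5+15=1, 5+17=3
a = 10: 10+13=4, 10+15=6, 10+17=8
a = 13: 13+13=7, 13+15=9, 13+17=11
a = 14: 14+13=8, 14+15=10, 14+17=12
A + B = {1, 3, 4, 6, 7, 8, 9, 10, 11, 12, 13, 15, 17, 18}, so |A + B| = 14.
Verify: 14 ≥ 7? Yes ✓.

CD lower bound = 7, actual |A + B| = 14.


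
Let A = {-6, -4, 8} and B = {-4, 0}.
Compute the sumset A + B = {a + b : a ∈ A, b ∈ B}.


A + B = {a + b : a ∈ A, b ∈ B}.
Enumerate all |A|·|B| = 3·2 = 6 pairs (a, b) and collect distinct sums.
a = -6: -6+-4=-10, -6+0=-6
a = -4: -4+-4=-8, -4+0=-4
a = 8: 8+-4=4, 8+0=8
Collecting distinct sums: A + B = {-10, -8, -6, -4, 4, 8}
|A + B| = 6

A + B = {-10, -8, -6, -4, 4, 8}


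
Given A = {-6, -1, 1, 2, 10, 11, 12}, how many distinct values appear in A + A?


A + A = {a + a' : a, a' ∈ A}; |A| = 7.
General bounds: 2|A| - 1 ≤ |A + A| ≤ |A|(|A|+1)/2, i.e. 13 ≤ |A + A| ≤ 28.
Lower bound 2|A|-1 is attained iff A is an arithmetic progression.
Enumerate sums a + a' for a ≤ a' (symmetric, so this suffices):
a = -6: -6+-6=-12, -6+-1=-7, -6+1=-5, -6+2=-4, -6+10=4, -6+11=5, -6+12=6
a = -1: -1+-1=-2, -1+1=0, -1+2=1, -1+10=9, -1+11=10, -1+12=11
a = 1: 1+1=2, 1+2=3, 1+10=11, 1+11=12, 1+12=13
a = 2: 2+2=4, 2+10=12, 2+11=13, 2+12=14
a = 10: 10+10=20, 10+11=21, 10+12=22
a = 11: 11+11=22, 11+12=23
a = 12: 12+12=24
Distinct sums: {-12, -7, -5, -4, -2, 0, 1, 2, 3, 4, 5, 6, 9, 10, 11, 12, 13, 14, 20, 21, 22, 23, 24}
|A + A| = 23

|A + A| = 23


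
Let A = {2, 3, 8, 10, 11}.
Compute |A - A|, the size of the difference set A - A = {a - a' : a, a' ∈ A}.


A - A = {a - a' : a, a' ∈ A}; |A| = 5.
Bounds: 2|A|-1 ≤ |A - A| ≤ |A|² - |A| + 1, i.e. 9 ≤ |A - A| ≤ 21.
Note: 0 ∈ A - A always (from a - a). The set is symmetric: if d ∈ A - A then -d ∈ A - A.
Enumerate nonzero differences d = a - a' with a > a' (then include -d):
Positive differences: {1, 2, 3, 5, 6, 7, 8, 9}
Full difference set: {0} ∪ (positive diffs) ∪ (negative diffs).
|A - A| = 1 + 2·8 = 17 (matches direct enumeration: 17).

|A - A| = 17


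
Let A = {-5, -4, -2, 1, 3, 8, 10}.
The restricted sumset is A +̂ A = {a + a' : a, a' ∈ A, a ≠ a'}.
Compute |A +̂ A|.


Restricted sumset: A +̂ A = {a + a' : a ∈ A, a' ∈ A, a ≠ a'}.
Equivalently, take A + A and drop any sum 2a that is achievable ONLY as a + a for a ∈ A (i.e. sums representable only with equal summands).
Enumerate pairs (a, a') with a < a' (symmetric, so each unordered pair gives one sum; this covers all a ≠ a'):
  -5 + -4 = -9
  -5 + -2 = -7
  -5 + 1 = -4
  -5 + 3 = -2
  -5 + 8 = 3
  -5 + 10 = 5
  -4 + -2 = -6
  -4 + 1 = -3
  -4 + 3 = -1
  -4 + 8 = 4
  -4 + 10 = 6
  -2 + 1 = -1
  -2 + 3 = 1
  -2 + 8 = 6
  -2 + 10 = 8
  1 + 3 = 4
  1 + 8 = 9
  1 + 10 = 11
  3 + 8 = 11
  3 + 10 = 13
  8 + 10 = 18
Collected distinct sums: {-9, -7, -6, -4, -3, -2, -1, 1, 3, 4, 5, 6, 8, 9, 11, 13, 18}
|A +̂ A| = 17
(Reference bound: |A +̂ A| ≥ 2|A| - 3 for |A| ≥ 2, with |A| = 7 giving ≥ 11.)

|A +̂ A| = 17


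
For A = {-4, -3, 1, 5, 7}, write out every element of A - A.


A - A = {a - a' : a, a' ∈ A}.
Compute a - a' for each ordered pair (a, a'):
a = -4: -4--4=0, -4--3=-1, -4-1=-5, -4-5=-9, -4-7=-11
a = -3: -3--4=1, -3--3=0, -3-1=-4, -3-5=-8, -3-7=-10
a = 1: 1--4=5, 1--3=4, 1-1=0, 1-5=-4, 1-7=-6
a = 5: 5--4=9, 5--3=8, 5-1=4, 5-5=0, 5-7=-2
a = 7: 7--4=11, 7--3=10, 7-1=6, 7-5=2, 7-7=0
Collecting distinct values (and noting 0 appears from a-a):
A - A = {-11, -10, -9, -8, -6, -5, -4, -2, -1, 0, 1, 2, 4, 5, 6, 8, 9, 10, 11}
|A - A| = 19

A - A = {-11, -10, -9, -8, -6, -5, -4, -2, -1, 0, 1, 2, 4, 5, 6, 8, 9, 10, 11}


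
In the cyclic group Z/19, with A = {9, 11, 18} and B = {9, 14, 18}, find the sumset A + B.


Work in Z/19Z: reduce every sum a + b modulo 19.
Enumerate all 9 pairs:
a = 9: 9+9=18, 9+14=4, 9+18=8
a = 11: 11+9=1, 11+14=6, 11+18=10
a = 18: 18+9=8, 18+14=13, 18+18=17
Distinct residues collected: {1, 4, 6, 8, 10, 13, 17, 18}
|A + B| = 8 (out of 19 total residues).

A + B = {1, 4, 6, 8, 10, 13, 17, 18}


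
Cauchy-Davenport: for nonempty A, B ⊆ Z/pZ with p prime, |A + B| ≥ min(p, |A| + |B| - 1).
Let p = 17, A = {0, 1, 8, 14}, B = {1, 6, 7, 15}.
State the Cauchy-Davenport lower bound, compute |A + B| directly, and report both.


Cauchy-Davenport: |A + B| ≥ min(p, |A| + |B| - 1) for A, B nonempty in Z/pZ.
|A| = 4, |B| = 4, p = 17.
CD lower bound = min(17, 4 + 4 - 1) = min(17, 7) = 7.
Compute A + B mod 17 directly:
a = 0: 0+1=1, 0+6=6, 0+7=7, 0+15=15
a = 1: 1+1=2, 1+6=7, 1+7=8, 1+15=16
a = 8: 8+1=9, 8+6=14, 8+7=15, 8+15=6
a = 14: 14+1=15, 14+6=3, 14+7=4, 14+15=12
A + B = {1, 2, 3, 4, 6, 7, 8, 9, 12, 14, 15, 16}, so |A + B| = 12.
Verify: 12 ≥ 7? Yes ✓.

CD lower bound = 7, actual |A + B| = 12.


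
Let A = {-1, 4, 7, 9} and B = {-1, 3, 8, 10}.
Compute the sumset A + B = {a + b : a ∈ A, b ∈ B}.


A + B = {a + b : a ∈ A, b ∈ B}.
Enumerate all |A|·|B| = 4·4 = 16 pairs (a, b) and collect distinct sums.
a = -1: -1+-1=-2, -1+3=2, -1+8=7, -1+10=9
a = 4: 4+-1=3, 4+3=7, 4+8=12, 4+10=14
a = 7: 7+-1=6, 7+3=10, 7+8=15, 7+10=17
a = 9: 9+-1=8, 9+3=12, 9+8=17, 9+10=19
Collecting distinct sums: A + B = {-2, 2, 3, 6, 7, 8, 9, 10, 12, 14, 15, 17, 19}
|A + B| = 13

A + B = {-2, 2, 3, 6, 7, 8, 9, 10, 12, 14, 15, 17, 19}


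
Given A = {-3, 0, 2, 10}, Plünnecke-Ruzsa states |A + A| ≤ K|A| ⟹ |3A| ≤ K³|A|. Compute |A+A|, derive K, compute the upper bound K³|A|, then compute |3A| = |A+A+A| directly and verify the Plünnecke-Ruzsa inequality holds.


|A| = 4.
Step 1: Compute A + A by enumerating all 16 pairs.
A + A = {-6, -3, -1, 0, 2, 4, 7, 10, 12, 20}, so |A + A| = 10.
Step 2: Doubling constant K = |A + A|/|A| = 10/4 = 10/4 ≈ 2.5000.
Step 3: Plünnecke-Ruzsa gives |3A| ≤ K³·|A| = (2.5000)³ · 4 ≈ 62.5000.
Step 4: Compute 3A = A + A + A directly by enumerating all triples (a,b,c) ∈ A³; |3A| = 19.
Step 5: Check 19 ≤ 62.5000? Yes ✓.

K = 10/4, Plünnecke-Ruzsa bound K³|A| ≈ 62.5000, |3A| = 19, inequality holds.


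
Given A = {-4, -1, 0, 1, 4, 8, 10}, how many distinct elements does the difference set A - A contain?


A - A = {a - a' : a, a' ∈ A}; |A| = 7.
Bounds: 2|A|-1 ≤ |A - A| ≤ |A|² - |A| + 1, i.e. 13 ≤ |A - A| ≤ 43.
Note: 0 ∈ A - A always (from a - a). The set is symmetric: if d ∈ A - A then -d ∈ A - A.
Enumerate nonzero differences d = a - a' with a > a' (then include -d):
Positive differences: {1, 2, 3, 4, 5, 6, 7, 8, 9, 10, 11, 12, 14}
Full difference set: {0} ∪ (positive diffs) ∪ (negative diffs).
|A - A| = 1 + 2·13 = 27 (matches direct enumeration: 27).

|A - A| = 27


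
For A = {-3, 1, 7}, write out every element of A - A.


A - A = {a - a' : a, a' ∈ A}.
Compute a - a' for each ordered pair (a, a'):
a = -3: -3--3=0, -3-1=-4, -3-7=-10
a = 1: 1--3=4, 1-1=0, 1-7=-6
a = 7: 7--3=10, 7-1=6, 7-7=0
Collecting distinct values (and noting 0 appears from a-a):
A - A = {-10, -6, -4, 0, 4, 6, 10}
|A - A| = 7

A - A = {-10, -6, -4, 0, 4, 6, 10}


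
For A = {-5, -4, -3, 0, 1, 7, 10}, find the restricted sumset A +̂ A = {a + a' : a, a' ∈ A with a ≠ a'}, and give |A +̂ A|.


Restricted sumset: A +̂ A = {a + a' : a ∈ A, a' ∈ A, a ≠ a'}.
Equivalently, take A + A and drop any sum 2a that is achievable ONLY as a + a for a ∈ A (i.e. sums representable only with equal summands).
Enumerate pairs (a, a') with a < a' (symmetric, so each unordered pair gives one sum; this covers all a ≠ a'):
  -5 + -4 = -9
  -5 + -3 = -8
  -5 + 0 = -5
  -5 + 1 = -4
  -5 + 7 = 2
  -5 + 10 = 5
  -4 + -3 = -7
  -4 + 0 = -4
  -4 + 1 = -3
  -4 + 7 = 3
  -4 + 10 = 6
  -3 + 0 = -3
  -3 + 1 = -2
  -3 + 7 = 4
  -3 + 10 = 7
  0 + 1 = 1
  0 + 7 = 7
  0 + 10 = 10
  1 + 7 = 8
  1 + 10 = 11
  7 + 10 = 17
Collected distinct sums: {-9, -8, -7, -5, -4, -3, -2, 1, 2, 3, 4, 5, 6, 7, 8, 10, 11, 17}
|A +̂ A| = 18
(Reference bound: |A +̂ A| ≥ 2|A| - 3 for |A| ≥ 2, with |A| = 7 giving ≥ 11.)

|A +̂ A| = 18


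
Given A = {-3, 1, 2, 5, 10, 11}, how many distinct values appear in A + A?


A + A = {a + a' : a, a' ∈ A}; |A| = 6.
General bounds: 2|A| - 1 ≤ |A + A| ≤ |A|(|A|+1)/2, i.e. 11 ≤ |A + A| ≤ 21.
Lower bound 2|A|-1 is attained iff A is an arithmetic progression.
Enumerate sums a + a' for a ≤ a' (symmetric, so this suffices):
a = -3: -3+-3=-6, -3+1=-2, -3+2=-1, -3+5=2, -3+10=7, -3+11=8
a = 1: 1+1=2, 1+2=3, 1+5=6, 1+10=11, 1+11=12
a = 2: 2+2=4, 2+5=7, 2+10=12, 2+11=13
a = 5: 5+5=10, 5+10=15, 5+11=16
a = 10: 10+10=20, 10+11=21
a = 11: 11+11=22
Distinct sums: {-6, -2, -1, 2, 3, 4, 6, 7, 8, 10, 11, 12, 13, 15, 16, 20, 21, 22}
|A + A| = 18

|A + A| = 18


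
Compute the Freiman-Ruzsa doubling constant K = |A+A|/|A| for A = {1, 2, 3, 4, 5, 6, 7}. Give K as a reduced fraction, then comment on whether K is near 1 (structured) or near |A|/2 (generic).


|A| = 7.
Compute A + A by enumerating all 49 pairs.
A + A = {2, 3, 4, 5, 6, 7, 8, 9, 10, 11, 12, 13, 14}, so |A + A| = 13.
K = |A + A| / |A| = 13/7 (already in lowest terms) ≈ 1.8571.
Reference: AP of size 7 gives K = 13/7 ≈ 1.8571; a fully generic set of size 7 gives K ≈ 4.0000.

|A| = 7, |A + A| = 13, K = 13/7.


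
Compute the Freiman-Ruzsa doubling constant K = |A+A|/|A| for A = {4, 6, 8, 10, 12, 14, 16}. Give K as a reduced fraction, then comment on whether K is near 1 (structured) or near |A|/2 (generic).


|A| = 7.
Compute A + A by enumerating all 49 pairs.
A + A = {8, 10, 12, 14, 16, 18, 20, 22, 24, 26, 28, 30, 32}, so |A + A| = 13.
K = |A + A| / |A| = 13/7 (already in lowest terms) ≈ 1.8571.
Reference: AP of size 7 gives K = 13/7 ≈ 1.8571; a fully generic set of size 7 gives K ≈ 4.0000.

|A| = 7, |A + A| = 13, K = 13/7.


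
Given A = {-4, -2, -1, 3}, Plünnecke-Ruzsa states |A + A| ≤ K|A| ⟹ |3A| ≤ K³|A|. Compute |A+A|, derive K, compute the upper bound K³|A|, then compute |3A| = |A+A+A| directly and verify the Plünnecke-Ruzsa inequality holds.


|A| = 4.
Step 1: Compute A + A by enumerating all 16 pairs.
A + A = {-8, -6, -5, -4, -3, -2, -1, 1, 2, 6}, so |A + A| = 10.
Step 2: Doubling constant K = |A + A|/|A| = 10/4 = 10/4 ≈ 2.5000.
Step 3: Plünnecke-Ruzsa gives |3A| ≤ K³·|A| = (2.5000)³ · 4 ≈ 62.5000.
Step 4: Compute 3A = A + A + A directly by enumerating all triples (a,b,c) ∈ A³; |3A| = 17.
Step 5: Check 17 ≤ 62.5000? Yes ✓.

K = 10/4, Plünnecke-Ruzsa bound K³|A| ≈ 62.5000, |3A| = 17, inequality holds.


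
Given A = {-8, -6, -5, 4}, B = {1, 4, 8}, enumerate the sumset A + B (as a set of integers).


A + B = {a + b : a ∈ A, b ∈ B}.
Enumerate all |A|·|B| = 4·3 = 12 pairs (a, b) and collect distinct sums.
a = -8: -8+1=-7, -8+4=-4, -8+8=0
a = -6: -6+1=-5, -6+4=-2, -6+8=2
a = -5: -5+1=-4, -5+4=-1, -5+8=3
a = 4: 4+1=5, 4+4=8, 4+8=12
Collecting distinct sums: A + B = {-7, -5, -4, -2, -1, 0, 2, 3, 5, 8, 12}
|A + B| = 11

A + B = {-7, -5, -4, -2, -1, 0, 2, 3, 5, 8, 12}


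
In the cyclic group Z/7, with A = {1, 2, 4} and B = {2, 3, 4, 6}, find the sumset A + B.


Work in Z/7Z: reduce every sum a + b modulo 7.
Enumerate all 12 pairs:
a = 1: 1+2=3, 1+3=4, 1+4=5, 1+6=0
a = 2: 2+2=4, 2+3=5, 2+4=6, 2+6=1
a = 4: 4+2=6, 4+3=0, 4+4=1, 4+6=3
Distinct residues collected: {0, 1, 3, 4, 5, 6}
|A + B| = 6 (out of 7 total residues).

A + B = {0, 1, 3, 4, 5, 6}


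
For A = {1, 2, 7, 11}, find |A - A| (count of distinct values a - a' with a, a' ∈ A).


A - A = {a - a' : a, a' ∈ A}; |A| = 4.
Bounds: 2|A|-1 ≤ |A - A| ≤ |A|² - |A| + 1, i.e. 7 ≤ |A - A| ≤ 13.
Note: 0 ∈ A - A always (from a - a). The set is symmetric: if d ∈ A - A then -d ∈ A - A.
Enumerate nonzero differences d = a - a' with a > a' (then include -d):
Positive differences: {1, 4, 5, 6, 9, 10}
Full difference set: {0} ∪ (positive diffs) ∪ (negative diffs).
|A - A| = 1 + 2·6 = 13 (matches direct enumeration: 13).

|A - A| = 13


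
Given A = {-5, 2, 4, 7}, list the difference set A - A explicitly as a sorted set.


A - A = {a - a' : a, a' ∈ A}.
Compute a - a' for each ordered pair (a, a'):
a = -5: -5--5=0, -5-2=-7, -5-4=-9, -5-7=-12
a = 2: 2--5=7, 2-2=0, 2-4=-2, 2-7=-5
a = 4: 4--5=9, 4-2=2, 4-4=0, 4-7=-3
a = 7: 7--5=12, 7-2=5, 7-4=3, 7-7=0
Collecting distinct values (and noting 0 appears from a-a):
A - A = {-12, -9, -7, -5, -3, -2, 0, 2, 3, 5, 7, 9, 12}
|A - A| = 13

A - A = {-12, -9, -7, -5, -3, -2, 0, 2, 3, 5, 7, 9, 12}


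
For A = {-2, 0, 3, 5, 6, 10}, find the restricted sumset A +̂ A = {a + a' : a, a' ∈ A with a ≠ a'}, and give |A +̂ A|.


Restricted sumset: A +̂ A = {a + a' : a ∈ A, a' ∈ A, a ≠ a'}.
Equivalently, take A + A and drop any sum 2a that is achievable ONLY as a + a for a ∈ A (i.e. sums representable only with equal summands).
Enumerate pairs (a, a') with a < a' (symmetric, so each unordered pair gives one sum; this covers all a ≠ a'):
  -2 + 0 = -2
  -2 + 3 = 1
  -2 + 5 = 3
  -2 + 6 = 4
  -2 + 10 = 8
  0 + 3 = 3
  0 + 5 = 5
  0 + 6 = 6
  0 + 10 = 10
  3 + 5 = 8
  3 + 6 = 9
  3 + 10 = 13
  5 + 6 = 11
  5 + 10 = 15
  6 + 10 = 16
Collected distinct sums: {-2, 1, 3, 4, 5, 6, 8, 9, 10, 11, 13, 15, 16}
|A +̂ A| = 13
(Reference bound: |A +̂ A| ≥ 2|A| - 3 for |A| ≥ 2, with |A| = 6 giving ≥ 9.)

|A +̂ A| = 13


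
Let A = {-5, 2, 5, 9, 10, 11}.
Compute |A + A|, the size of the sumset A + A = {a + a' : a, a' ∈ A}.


A + A = {a + a' : a, a' ∈ A}; |A| = 6.
General bounds: 2|A| - 1 ≤ |A + A| ≤ |A|(|A|+1)/2, i.e. 11 ≤ |A + A| ≤ 21.
Lower bound 2|A|-1 is attained iff A is an arithmetic progression.
Enumerate sums a + a' for a ≤ a' (symmetric, so this suffices):
a = -5: -5+-5=-10, -5+2=-3, -5+5=0, -5+9=4, -5+10=5, -5+11=6
a = 2: 2+2=4, 2+5=7, 2+9=11, 2+10=12, 2+11=13
a = 5: 5+5=10, 5+9=14, 5+10=15, 5+11=16
a = 9: 9+9=18, 9+10=19, 9+11=20
a = 10: 10+10=20, 10+11=21
a = 11: 11+11=22
Distinct sums: {-10, -3, 0, 4, 5, 6, 7, 10, 11, 12, 13, 14, 15, 16, 18, 19, 20, 21, 22}
|A + A| = 19

|A + A| = 19


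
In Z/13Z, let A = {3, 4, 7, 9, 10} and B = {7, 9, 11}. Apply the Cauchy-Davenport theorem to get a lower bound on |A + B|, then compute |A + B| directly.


Cauchy-Davenport: |A + B| ≥ min(p, |A| + |B| - 1) for A, B nonempty in Z/pZ.
|A| = 5, |B| = 3, p = 13.
CD lower bound = min(13, 5 + 3 - 1) = min(13, 7) = 7.
Compute A + B mod 13 directly:
a = 3: 3+7=10, 3+9=12, 3+11=1
a = 4: 4+7=11, 4+9=0, 4+11=2
a = 7: 7+7=1, 7+9=3, 7+11=5
a = 9: 9+7=3, 9+9=5, 9+11=7
a = 10: 10+7=4, 10+9=6, 10+11=8
A + B = {0, 1, 2, 3, 4, 5, 6, 7, 8, 10, 11, 12}, so |A + B| = 12.
Verify: 12 ≥ 7? Yes ✓.

CD lower bound = 7, actual |A + B| = 12.


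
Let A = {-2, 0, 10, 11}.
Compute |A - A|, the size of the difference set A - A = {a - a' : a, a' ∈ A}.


A - A = {a - a' : a, a' ∈ A}; |A| = 4.
Bounds: 2|A|-1 ≤ |A - A| ≤ |A|² - |A| + 1, i.e. 7 ≤ |A - A| ≤ 13.
Note: 0 ∈ A - A always (from a - a). The set is symmetric: if d ∈ A - A then -d ∈ A - A.
Enumerate nonzero differences d = a - a' with a > a' (then include -d):
Positive differences: {1, 2, 10, 11, 12, 13}
Full difference set: {0} ∪ (positive diffs) ∪ (negative diffs).
|A - A| = 1 + 2·6 = 13 (matches direct enumeration: 13).

|A - A| = 13


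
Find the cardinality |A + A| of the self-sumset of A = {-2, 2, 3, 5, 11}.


A + A = {a + a' : a, a' ∈ A}; |A| = 5.
General bounds: 2|A| - 1 ≤ |A + A| ≤ |A|(|A|+1)/2, i.e. 9 ≤ |A + A| ≤ 15.
Lower bound 2|A|-1 is attained iff A is an arithmetic progression.
Enumerate sums a + a' for a ≤ a' (symmetric, so this suffices):
a = -2: -2+-2=-4, -2+2=0, -2+3=1, -2+5=3, -2+11=9
a = 2: 2+2=4, 2+3=5, 2+5=7, 2+11=13
a = 3: 3+3=6, 3+5=8, 3+11=14
a = 5: 5+5=10, 5+11=16
a = 11: 11+11=22
Distinct sums: {-4, 0, 1, 3, 4, 5, 6, 7, 8, 9, 10, 13, 14, 16, 22}
|A + A| = 15

|A + A| = 15


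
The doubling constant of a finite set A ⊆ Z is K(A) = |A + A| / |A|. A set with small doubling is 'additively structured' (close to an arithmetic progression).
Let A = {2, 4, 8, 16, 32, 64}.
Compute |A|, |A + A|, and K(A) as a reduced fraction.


|A| = 6.
Compute A + A by enumerating all 36 pairs.
A + A = {4, 6, 8, 10, 12, 16, 18, 20, 24, 32, 34, 36, 40, 48, 64, 66, 68, 72, 80, 96, 128}, so |A + A| = 21.
K = |A + A| / |A| = 21/6 = 7/2 ≈ 3.5000.
Reference: AP of size 6 gives K = 11/6 ≈ 1.8333; a fully generic set of size 6 gives K ≈ 3.5000.

|A| = 6, |A + A| = 21, K = 21/6 = 7/2.


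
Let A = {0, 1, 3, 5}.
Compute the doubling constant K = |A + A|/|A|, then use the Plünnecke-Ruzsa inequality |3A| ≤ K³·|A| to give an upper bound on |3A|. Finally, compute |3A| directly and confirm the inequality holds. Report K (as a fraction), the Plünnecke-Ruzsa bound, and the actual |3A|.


|A| = 4.
Step 1: Compute A + A by enumerating all 16 pairs.
A + A = {0, 1, 2, 3, 4, 5, 6, 8, 10}, so |A + A| = 9.
Step 2: Doubling constant K = |A + A|/|A| = 9/4 = 9/4 ≈ 2.2500.
Step 3: Plünnecke-Ruzsa gives |3A| ≤ K³·|A| = (2.2500)³ · 4 ≈ 45.5625.
Step 4: Compute 3A = A + A + A directly by enumerating all triples (a,b,c) ∈ A³; |3A| = 14.
Step 5: Check 14 ≤ 45.5625? Yes ✓.

K = 9/4, Plünnecke-Ruzsa bound K³|A| ≈ 45.5625, |3A| = 14, inequality holds.
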